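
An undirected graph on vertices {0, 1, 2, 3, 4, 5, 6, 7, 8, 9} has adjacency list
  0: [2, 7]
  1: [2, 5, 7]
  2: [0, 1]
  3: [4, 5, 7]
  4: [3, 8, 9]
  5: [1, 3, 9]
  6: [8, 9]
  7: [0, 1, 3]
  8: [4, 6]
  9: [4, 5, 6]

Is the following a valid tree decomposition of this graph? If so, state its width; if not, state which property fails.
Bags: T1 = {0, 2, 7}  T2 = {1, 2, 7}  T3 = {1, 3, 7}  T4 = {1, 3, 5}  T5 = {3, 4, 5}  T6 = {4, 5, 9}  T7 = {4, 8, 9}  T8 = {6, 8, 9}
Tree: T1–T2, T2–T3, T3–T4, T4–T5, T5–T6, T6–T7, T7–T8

Every vertex of G appears in some bag (union = {0, 1, 2, 3, 4, 5, 6, 7, 8, 9}); every edge is covered by a bag; and for each vertex v the set of bags containing v is connected in the bag tree. The decomposition is therefore valid. The largest bag has 3 vertices, so the width is 2.

Yes; width 2.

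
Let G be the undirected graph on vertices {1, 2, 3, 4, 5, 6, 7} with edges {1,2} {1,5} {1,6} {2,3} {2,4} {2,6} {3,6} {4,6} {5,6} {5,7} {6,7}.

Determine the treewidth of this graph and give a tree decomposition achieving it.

Treewidth 2.
One optimal decomposition is:
Bags: B1 = {2, 4, 6}  B2 = {1, 2, 6}  B3 = {2, 3, 6}  B4 = {1, 5, 6}  B5 = {5, 6, 7}
Tree: B1–B2, B1–B3, B2–B4, B4–B5

Each bag holds 3 vertices, so the decomposition has width 2, which upper-bounds the treewidth. On the other hand G contains the 3-clique {1, 2, 6}. A clique must lie in a single bag of any decomposition, so no decomposition can have width below 2. Hence tw(G) = 2 exactly.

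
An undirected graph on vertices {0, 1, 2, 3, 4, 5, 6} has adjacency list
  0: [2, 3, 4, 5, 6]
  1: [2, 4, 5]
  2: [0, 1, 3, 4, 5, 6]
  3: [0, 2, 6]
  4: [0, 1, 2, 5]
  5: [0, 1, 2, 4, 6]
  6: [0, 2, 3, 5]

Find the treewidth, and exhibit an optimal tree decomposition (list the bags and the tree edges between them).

Treewidth 3.
One such decomposition:
Bags: B1 = {0, 2, 4, 5}  B2 = {0, 2, 5, 6}  B3 = {1, 2, 4, 5}  B4 = {0, 2, 3, 6}
Tree: B1–B2, B1–B3, B2–B4

Every bag has size at most 4, so the width is 4 − 1 = 3 and tw(G) ≤ 3. On the other hand G contains the 4-clique {0, 2, 3, 6}. A clique must lie in a single bag of any decomposition, so no decomposition can have width below 3. Therefore the treewidth is 3.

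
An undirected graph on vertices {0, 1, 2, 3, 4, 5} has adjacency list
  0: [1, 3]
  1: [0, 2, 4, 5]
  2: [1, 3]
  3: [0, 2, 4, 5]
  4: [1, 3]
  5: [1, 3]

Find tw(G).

A width-2 tree decomposition is:
Bags: B1 = {1, 2, 3}  B2 = {1, 3, 5}  B3 = {1, 3, 4}  B4 = {0, 1, 3}
Tree: B1–B2, B2–B3, B3–B4
Every bag has size at most 3, so the width is 3 − 1 = 2 and tw(G) ≤ 2. Since 1–2–3–5–1 is a cycle in G, G is not acyclic. Forests are exactly the graphs of treewidth ≤ 1, so tw(G) ≥ 2. The upper and lower bounds meet at 2, so that is the treewidth.

2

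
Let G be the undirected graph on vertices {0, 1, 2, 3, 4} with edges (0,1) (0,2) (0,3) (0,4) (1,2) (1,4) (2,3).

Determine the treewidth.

A width-2 tree decomposition is:
Bags: B1 = {0, 2, 3}  B2 = {0, 1, 2}  B3 = {0, 1, 4}
Tree: B1–B2, B2–B3
The largest bag has 3 vertices, giving width 2; this decomposition certifies tw(G) ≤ 2. Conversely, {0, 1, 2} is a clique of size 3, and the vertices of any clique must share a bag in every tree decomposition; so some bag has ≥ 3 vertices and tw(G) ≥ 2. Therefore the treewidth is 2.

2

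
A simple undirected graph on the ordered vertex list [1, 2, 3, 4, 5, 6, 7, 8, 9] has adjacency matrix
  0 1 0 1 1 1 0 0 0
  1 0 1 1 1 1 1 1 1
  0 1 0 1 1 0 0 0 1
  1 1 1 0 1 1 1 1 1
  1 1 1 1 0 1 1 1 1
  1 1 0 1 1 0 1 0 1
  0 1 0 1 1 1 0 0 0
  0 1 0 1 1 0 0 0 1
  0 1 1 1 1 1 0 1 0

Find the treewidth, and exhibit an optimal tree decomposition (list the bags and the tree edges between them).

Each bag holds 5 vertices, so the decomposition has width 4, which upper-bounds the treewidth. For the lower bound, the 5 vertices {2, 4, 5, 8, 9} are pairwise adjacent, and any tree decomposition puts a clique entirely inside one bag — forcing width ≥ 4. The upper and lower bounds meet at 4, so that is the treewidth.

Treewidth 4.
One optimal decomposition is:
Bags: B1 = {2, 4, 5, 6, 9}  B2 = {1, 2, 4, 5, 6}  B3 = {2, 3, 4, 5, 9}  B4 = {2, 4, 5, 8, 9}  B5 = {2, 4, 5, 6, 7}
Tree: B1–B2, B1–B3, B1–B4, B2–B5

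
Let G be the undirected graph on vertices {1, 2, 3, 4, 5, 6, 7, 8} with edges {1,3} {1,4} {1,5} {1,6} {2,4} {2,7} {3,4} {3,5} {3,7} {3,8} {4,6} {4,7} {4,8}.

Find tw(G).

2

A width-2 tree decomposition is:
Bags: B1 = {3, 4, 7}  B2 = {1, 3, 4}  B3 = {2, 4, 7}  B4 = {1, 4, 6}  B5 = {3, 4, 8}  B6 = {1, 3, 5}
Tree: B1–B2, B1–B3, B2–B4, B2–B5, B2–B6
Every bag has size at most 3, so the width is 3 − 1 = 2 and tw(G) ≤ 2. For the lower bound, the 3 vertices {2, 4, 7} are pairwise adjacent, and any tree decomposition puts a clique entirely inside one bag — forcing width ≥ 2. The upper and lower bounds meet at 2, so that is the treewidth.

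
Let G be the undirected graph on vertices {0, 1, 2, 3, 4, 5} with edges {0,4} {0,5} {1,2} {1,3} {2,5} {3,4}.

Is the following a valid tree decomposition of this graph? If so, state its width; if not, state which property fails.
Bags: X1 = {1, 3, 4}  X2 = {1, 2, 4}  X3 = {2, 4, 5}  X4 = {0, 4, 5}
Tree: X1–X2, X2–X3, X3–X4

Yes; width 2.

Checking the three conditions: (i) the bags cover all of {0, 1, 2, 3, 4, 5}; (ii) for each edge, some bag contains both endpoints; (iii) the bags containing any fixed vertex form a subtree. All hold, so the decomposition is valid with width 3 − 1 = 2.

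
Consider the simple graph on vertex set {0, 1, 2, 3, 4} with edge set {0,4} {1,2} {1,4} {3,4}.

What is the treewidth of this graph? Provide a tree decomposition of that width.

Each bag holds 2 vertices, so the decomposition has width 1, which upper-bounds the treewidth. Any graph with an edge has treewidth ≥ 1, and G has the edge 1–4. The upper and lower bounds meet at 1, so that is the treewidth.

Treewidth 1.
One optimal decomposition is:
Bags: B1 = {1, 4}  B2 = {0, 4}  B3 = {3, 4}  B4 = {1, 2}
Tree: B1–B2, B1–B3, B1–B4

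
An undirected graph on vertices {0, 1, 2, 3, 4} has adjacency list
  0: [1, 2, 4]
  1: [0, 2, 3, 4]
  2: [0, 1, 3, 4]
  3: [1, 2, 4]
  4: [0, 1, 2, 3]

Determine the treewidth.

A width-3 tree decomposition is:
Bags: B1 = {1, 2, 3, 4}  B2 = {0, 1, 2, 4}
Tree: B1–B2
Each bag holds 4 vertices, so the decomposition has width 3, which upper-bounds the treewidth. For the lower bound, the 4 vertices {0, 1, 2, 4} are pairwise adjacent, and any tree decomposition puts a clique entirely inside one bag — forcing width ≥ 3. Therefore the treewidth is 3.

3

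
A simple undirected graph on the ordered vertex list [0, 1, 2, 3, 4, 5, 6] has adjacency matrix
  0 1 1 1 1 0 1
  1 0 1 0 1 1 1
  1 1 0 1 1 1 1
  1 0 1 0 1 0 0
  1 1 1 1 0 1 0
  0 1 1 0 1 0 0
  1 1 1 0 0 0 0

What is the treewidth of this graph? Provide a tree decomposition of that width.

The largest bag has 4 vertices, giving width 3; this decomposition certifies tw(G) ≤ 3. For the lower bound, the 4 vertices {0, 1, 2, 4} are pairwise adjacent, and any tree decomposition puts a clique entirely inside one bag — forcing width ≥ 3. Combining the bounds, tw(G) = 3.

Treewidth 3.
Bags: B1 = {0, 1, 2, 6}  B2 = {0, 1, 2, 4}  B3 = {0, 2, 3, 4}  B4 = {1, 2, 4, 5}
Tree: B1–B2, B2–B3, B2–B4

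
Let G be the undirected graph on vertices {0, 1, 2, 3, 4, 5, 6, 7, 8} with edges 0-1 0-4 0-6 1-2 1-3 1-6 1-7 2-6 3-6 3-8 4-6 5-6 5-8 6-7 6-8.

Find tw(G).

A width-2 tree decomposition is:
Bags: B1 = {1, 3, 6}  B2 = {0, 1, 6}  B3 = {1, 6, 7}  B4 = {0, 4, 6}  B5 = {3, 6, 8}  B6 = {1, 2, 6}  B7 = {5, 6, 8}
Tree: B1–B2, B2–B3, B2–B4, B1–B5, B2–B6, B5–B7
The largest bag has 3 vertices, giving width 2; this decomposition certifies tw(G) ≤ 2. On the other hand G contains the 3-clique {3, 6, 8}. A clique must lie in a single bag of any decomposition, so no decomposition can have width below 2. Hence tw(G) = 2 exactly.

2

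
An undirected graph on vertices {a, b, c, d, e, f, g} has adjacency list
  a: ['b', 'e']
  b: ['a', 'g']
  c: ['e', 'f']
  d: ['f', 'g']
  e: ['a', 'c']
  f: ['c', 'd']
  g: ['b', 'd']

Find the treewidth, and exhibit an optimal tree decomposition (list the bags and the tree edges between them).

Every bag has size at most 3, so the width is 3 − 1 = 2 and tw(G) ≤ 2. For the lower bound, G contains the cycle f–c–e–a–b–g–d–f, so G is not a forest; only forests have treewidth ≤ 1, hence tw(G) ≥ 2. Therefore the treewidth is 2.

Treewidth 2.
Bags: B1 = {c, e, f}  B2 = {a, e, f}  B3 = {a, b, f}  B4 = {b, f, g}  B5 = {d, f, g}
Tree: B1–B2, B2–B3, B3–B4, B4–B5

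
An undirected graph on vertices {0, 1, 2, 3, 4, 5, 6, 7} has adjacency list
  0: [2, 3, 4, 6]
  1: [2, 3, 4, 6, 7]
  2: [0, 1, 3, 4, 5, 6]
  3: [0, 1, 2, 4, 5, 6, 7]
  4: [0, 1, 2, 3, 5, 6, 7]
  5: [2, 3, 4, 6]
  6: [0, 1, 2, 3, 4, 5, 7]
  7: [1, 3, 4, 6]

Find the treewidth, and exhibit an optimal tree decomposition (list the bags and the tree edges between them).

Treewidth 4.
Bags: B1 = {1, 3, 4, 6, 7}  B2 = {1, 2, 3, 4, 6}  B3 = {2, 3, 4, 5, 6}  B4 = {0, 2, 3, 4, 6}
Tree: B1–B2, B2–B3, B2–B4

Every bag has size at most 5, so the width is 5 − 1 = 4 and tw(G) ≤ 4. On the other hand G contains the 5-clique {0, 2, 3, 4, 6}. A clique must lie in a single bag of any decomposition, so no decomposition can have width below 4. The upper and lower bounds meet at 4, so that is the treewidth.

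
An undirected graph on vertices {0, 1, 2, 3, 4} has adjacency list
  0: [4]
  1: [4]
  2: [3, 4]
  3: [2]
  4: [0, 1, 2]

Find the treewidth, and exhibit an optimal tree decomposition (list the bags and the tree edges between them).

Each bag holds 2 vertices, so the decomposition has width 1, which upper-bounds the treewidth. G has an edge, so its treewidth is at least 1. The upper and lower bounds meet at 1, so that is the treewidth.

Treewidth 1.
One such decomposition:
Bags: B1 = {2, 4}  B2 = {2, 3}  B3 = {1, 4}  B4 = {0, 4}
Tree: B1–B2, B1–B3, B1–B4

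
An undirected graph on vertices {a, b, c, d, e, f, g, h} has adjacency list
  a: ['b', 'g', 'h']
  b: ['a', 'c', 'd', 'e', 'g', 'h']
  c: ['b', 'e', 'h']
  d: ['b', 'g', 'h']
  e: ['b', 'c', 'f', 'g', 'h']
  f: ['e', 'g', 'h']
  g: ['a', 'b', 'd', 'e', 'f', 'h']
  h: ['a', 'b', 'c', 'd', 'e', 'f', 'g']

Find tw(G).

3

A width-3 tree decomposition is:
Bags: B1 = {a, b, g, h}  B2 = {b, d, g, h}  B3 = {b, e, g, h}  B4 = {b, c, e, h}  B5 = {e, f, g, h}
Tree: B1–B2, B1–B3, B3–B4, B3–B5
Every bag has size at most 4, so the width is 4 − 1 = 3 and tw(G) ≤ 3. For the lower bound, the 4 vertices {e, f, g, h} are pairwise adjacent, and any tree decomposition puts a clique entirely inside one bag — forcing width ≥ 3. Therefore the treewidth is 3.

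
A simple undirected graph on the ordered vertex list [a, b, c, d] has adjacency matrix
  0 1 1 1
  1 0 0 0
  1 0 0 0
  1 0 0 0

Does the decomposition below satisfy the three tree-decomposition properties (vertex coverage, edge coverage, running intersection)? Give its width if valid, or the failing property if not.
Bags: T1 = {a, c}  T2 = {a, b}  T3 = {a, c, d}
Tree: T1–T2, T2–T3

A tree decomposition must satisfy three properties: every vertex lies in some bag; for every edge, both endpoints lie together in some bag; and for every vertex, the bags containing it form a connected subtree. Here bags containing vertex c are not connected in the tree, so the decomposition is invalid.

No — bags containing vertex c are not connected in the tree.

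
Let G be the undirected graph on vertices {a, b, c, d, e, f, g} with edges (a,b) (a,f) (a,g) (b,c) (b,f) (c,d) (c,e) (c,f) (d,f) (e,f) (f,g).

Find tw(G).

A width-2 tree decomposition is:
Bags: B1 = {b, c, f}  B2 = {a, b, f}  B3 = {c, e, f}  B4 = {c, d, f}  B5 = {a, f, g}
Tree: B1–B2, B1–B3, B3–B4, B2–B5
The largest bag has 3 vertices, giving width 2; this decomposition certifies tw(G) ≤ 2. On the other hand G contains the 3-clique {a, f, g}. A clique must lie in a single bag of any decomposition, so no decomposition can have width below 2. Combining the bounds, tw(G) = 2.

2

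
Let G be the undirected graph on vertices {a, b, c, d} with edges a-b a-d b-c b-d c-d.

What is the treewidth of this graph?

2

A width-2 tree decomposition is:
Bags: B1 = {a, b, d}  B2 = {b, c, d}
Tree: B1–B2
Every bag has size at most 3, so the width is 3 − 1 = 2 and tw(G) ≤ 2. Conversely, {b, c, d} is a clique of size 3, and the vertices of any clique must share a bag in every tree decomposition; so some bag has ≥ 3 vertices and tw(G) ≥ 2. Hence tw(G) = 2 exactly.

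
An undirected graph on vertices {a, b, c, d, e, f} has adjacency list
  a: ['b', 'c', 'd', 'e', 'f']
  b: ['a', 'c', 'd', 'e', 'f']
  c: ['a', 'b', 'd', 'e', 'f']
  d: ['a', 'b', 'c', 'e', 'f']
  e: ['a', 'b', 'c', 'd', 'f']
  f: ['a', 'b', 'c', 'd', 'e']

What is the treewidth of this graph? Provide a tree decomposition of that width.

Treewidth 5.
Bags: B1 = {a, b, c, d, e, f}
Tree: (single bag)

A single bag containing all 6 vertices is trivially a valid decomposition of width 5. For the lower bound, the 6 vertices {a, b, c, d, e, f} are pairwise adjacent, and any tree decomposition puts a clique entirely inside one bag — forcing width ≥ 5. Combining the bounds, tw(G) = 5.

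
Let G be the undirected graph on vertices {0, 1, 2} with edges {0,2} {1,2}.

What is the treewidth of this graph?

1

A width-1 tree decomposition is:
Bags: B1 = {1, 2}  B2 = {0, 2}
Tree: B1–B2
Each bag holds 2 vertices, so the decomposition has width 1, which upper-bounds the treewidth. Since G has at least one edge (e.g. 2–1), it is not an edgeless graph, so tw(G) ≥ 1. Hence tw(G) = 1 exactly.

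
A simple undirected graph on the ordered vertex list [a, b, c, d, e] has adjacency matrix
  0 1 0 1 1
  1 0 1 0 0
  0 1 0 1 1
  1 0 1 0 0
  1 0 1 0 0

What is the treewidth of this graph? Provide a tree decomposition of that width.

Treewidth 2.
One optimal decomposition is:
Bags: B1 = {a, c, e}  B2 = {a, c, d}  B3 = {a, b, c}
Tree: B1–B2, B2–B3

Every bag has size at most 3, so the width is 3 − 1 = 2 and tw(G) ≤ 2. The edges c–e–a–d–c form a cycle, so G is not a tree and its treewidth is at least 2. Hence tw(G) = 2 exactly.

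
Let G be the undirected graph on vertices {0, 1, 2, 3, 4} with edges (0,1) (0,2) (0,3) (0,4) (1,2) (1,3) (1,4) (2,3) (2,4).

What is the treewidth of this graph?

A width-3 tree decomposition is:
Bags: B1 = {0, 1, 2, 3}  B2 = {0, 1, 2, 4}
Tree: B1–B2
Every bag has size at most 4, so the width is 4 − 1 = 3 and tw(G) ≤ 3. On the other hand G contains the 4-clique {0, 1, 2, 3}. A clique must lie in a single bag of any decomposition, so no decomposition can have width below 3. Hence tw(G) = 3 exactly.

3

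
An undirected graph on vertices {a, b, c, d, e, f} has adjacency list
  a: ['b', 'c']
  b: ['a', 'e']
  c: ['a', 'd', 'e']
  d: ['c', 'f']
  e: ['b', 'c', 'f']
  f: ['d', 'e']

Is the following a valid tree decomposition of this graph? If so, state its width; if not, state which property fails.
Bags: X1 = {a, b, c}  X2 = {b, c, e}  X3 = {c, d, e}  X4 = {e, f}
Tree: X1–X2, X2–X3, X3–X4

A tree decomposition must satisfy three properties: every vertex lies in some bag; for every edge, both endpoints lie together in some bag; and for every vertex, the bags containing it form a connected subtree. Here edge (d,f) lies in no bag, so the decomposition is invalid.

No — edge (d,f) lies in no bag.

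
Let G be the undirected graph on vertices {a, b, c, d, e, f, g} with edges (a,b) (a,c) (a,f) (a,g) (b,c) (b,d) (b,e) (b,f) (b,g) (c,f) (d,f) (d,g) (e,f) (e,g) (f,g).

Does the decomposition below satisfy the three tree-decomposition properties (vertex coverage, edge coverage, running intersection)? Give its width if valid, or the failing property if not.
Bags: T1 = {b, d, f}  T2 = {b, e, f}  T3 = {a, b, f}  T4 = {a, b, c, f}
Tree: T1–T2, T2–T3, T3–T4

No — vertex g appears in no bag.

A tree decomposition must satisfy three properties: every vertex lies in some bag; for every edge, both endpoints lie together in some bag; and for every vertex, the bags containing it form a connected subtree. Here vertex g appears in no bag, so the decomposition is invalid.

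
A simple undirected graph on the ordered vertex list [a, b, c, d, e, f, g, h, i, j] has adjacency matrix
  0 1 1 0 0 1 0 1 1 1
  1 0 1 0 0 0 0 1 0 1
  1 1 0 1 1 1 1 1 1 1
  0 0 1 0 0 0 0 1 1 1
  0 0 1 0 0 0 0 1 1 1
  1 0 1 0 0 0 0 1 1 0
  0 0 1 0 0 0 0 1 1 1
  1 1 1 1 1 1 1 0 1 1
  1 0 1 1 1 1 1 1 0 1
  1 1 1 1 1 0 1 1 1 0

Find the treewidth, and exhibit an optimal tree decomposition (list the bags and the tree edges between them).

Treewidth 4.
Bags: B1 = {c, d, h, i, j}  B2 = {c, e, h, i, j}  B3 = {a, c, h, i, j}  B4 = {a, b, c, h, j}  B5 = {c, g, h, i, j}  B6 = {a, c, f, h, i}
Tree: B1–B2, B2–B3, B3–B4, B2–B5, B3–B6

Every bag has size at most 5, so the width is 5 − 1 = 4 and tw(G) ≤ 4. On the other hand G contains the 5-clique {a, b, c, h, j}. A clique must lie in a single bag of any decomposition, so no decomposition can have width below 4. Hence tw(G) = 4 exactly.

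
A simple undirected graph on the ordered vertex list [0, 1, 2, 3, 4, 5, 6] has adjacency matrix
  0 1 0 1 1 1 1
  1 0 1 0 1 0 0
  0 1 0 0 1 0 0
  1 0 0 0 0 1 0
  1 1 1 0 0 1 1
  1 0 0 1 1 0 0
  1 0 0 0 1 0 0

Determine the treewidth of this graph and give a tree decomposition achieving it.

Each bag holds 3 vertices, so the decomposition has width 2, which upper-bounds the treewidth. For the lower bound, the 3 vertices {0, 3, 5} are pairwise adjacent, and any tree decomposition puts a clique entirely inside one bag — forcing width ≥ 2. The upper and lower bounds meet at 2, so that is the treewidth.

Treewidth 2.
Bags: B1 = {0, 1, 4}  B2 = {0, 4, 5}  B3 = {0, 3, 5}  B4 = {0, 4, 6}  B5 = {1, 2, 4}
Tree: B1–B2, B2–B3, B2–B4, B1–B5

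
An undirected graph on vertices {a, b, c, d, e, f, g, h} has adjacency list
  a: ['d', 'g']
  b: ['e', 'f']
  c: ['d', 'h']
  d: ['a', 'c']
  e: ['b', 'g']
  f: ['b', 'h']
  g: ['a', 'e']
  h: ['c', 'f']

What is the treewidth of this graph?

2

A width-2 tree decomposition is:
Bags: B1 = {b, e, g}  B2 = {a, b, g}  B3 = {a, b, d}  B4 = {b, c, d}  B5 = {b, c, h}  B6 = {b, f, h}
Tree: B1–B2, B2–B3, B3–B4, B4–B5, B5–B6
The largest bag has 3 vertices, giving width 2; this decomposition certifies tw(G) ≤ 2. The edges b–e–g–a–d–c–h–f–b form a cycle, so G is not a tree and its treewidth is at least 2. Hence tw(G) = 2 exactly.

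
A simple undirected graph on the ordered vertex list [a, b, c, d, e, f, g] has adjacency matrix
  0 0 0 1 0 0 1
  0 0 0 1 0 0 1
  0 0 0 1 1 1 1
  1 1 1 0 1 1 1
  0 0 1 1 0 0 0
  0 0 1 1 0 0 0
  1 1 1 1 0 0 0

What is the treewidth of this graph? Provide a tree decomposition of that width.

Treewidth 2.
Bags: B1 = {c, d, g}  B2 = {c, d, e}  B3 = {a, d, g}  B4 = {c, d, f}  B5 = {b, d, g}
Tree: B1–B2, B1–B3, B2–B4, B3–B5

The largest bag has 3 vertices, giving width 2; this decomposition certifies tw(G) ≤ 2. Conversely, {c, d, g} is a clique of size 3, and the vertices of any clique must share a bag in every tree decomposition; so some bag has ≥ 3 vertices and tw(G) ≥ 2. The upper and lower bounds meet at 2, so that is the treewidth.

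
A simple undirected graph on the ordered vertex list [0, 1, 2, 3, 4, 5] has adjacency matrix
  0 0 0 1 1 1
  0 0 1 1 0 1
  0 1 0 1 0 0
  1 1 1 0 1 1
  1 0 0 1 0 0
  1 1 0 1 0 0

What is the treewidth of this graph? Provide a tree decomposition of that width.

Each bag holds 3 vertices, so the decomposition has width 2, which upper-bounds the treewidth. On the other hand G contains the 3-clique {0, 3, 4}. A clique must lie in a single bag of any decomposition, so no decomposition can have width below 2. Combining the bounds, tw(G) = 2.

Treewidth 2.
One optimal decomposition is:
Bags: B1 = {0, 3, 4}  B2 = {0, 3, 5}  B3 = {1, 3, 5}  B4 = {1, 2, 3}
Tree: B1–B2, B2–B3, B3–B4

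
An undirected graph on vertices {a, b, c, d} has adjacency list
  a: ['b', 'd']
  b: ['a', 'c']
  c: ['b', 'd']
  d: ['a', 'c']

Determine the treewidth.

A width-2 tree decomposition is:
Bags: B1 = {a, c, d}  B2 = {a, b, c}
Tree: B1–B2
The largest bag has 3 vertices, giving width 2; this decomposition certifies tw(G) ≤ 2. For the lower bound, G contains the cycle c–d–a–b–c, so G is not a forest; only forests have treewidth ≤ 1, hence tw(G) ≥ 2. Hence tw(G) = 2 exactly.

2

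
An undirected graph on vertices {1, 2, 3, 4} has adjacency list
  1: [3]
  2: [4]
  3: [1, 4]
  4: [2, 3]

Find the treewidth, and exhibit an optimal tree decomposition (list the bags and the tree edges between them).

Each bag holds 2 vertices, so the decomposition has width 1, which upper-bounds the treewidth. Since G has at least one edge (e.g. 2–4), it is not an edgeless graph, so tw(G) ≥ 1. Therefore the treewidth is 1.

Treewidth 1.
One such decomposition:
Bags: B1 = {2, 4}  B2 = {3, 4}  B3 = {1, 3}
Tree: B1–B2, B2–B3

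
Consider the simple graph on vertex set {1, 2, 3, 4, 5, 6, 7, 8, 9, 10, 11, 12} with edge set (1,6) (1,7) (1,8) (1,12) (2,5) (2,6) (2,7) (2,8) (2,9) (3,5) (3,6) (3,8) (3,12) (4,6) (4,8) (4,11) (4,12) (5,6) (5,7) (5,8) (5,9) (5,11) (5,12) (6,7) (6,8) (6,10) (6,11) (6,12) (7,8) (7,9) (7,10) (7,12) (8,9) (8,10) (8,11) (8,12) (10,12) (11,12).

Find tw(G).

A width-4 tree decomposition is:
Bags: B1 = {6, 7, 8, 10, 12}  B2 = {5, 6, 7, 8, 12}  B3 = {5, 6, 8, 11, 12}  B4 = {1, 6, 7, 8, 12}  B5 = {4, 6, 8, 11, 12}  B6 = {3, 5, 6, 8, 12}  B7 = {2, 5, 6, 7, 8}  B8 = {2, 5, 7, 8, 9}
Tree: B1–B2, B2–B3, B1–B4, B3–B5, B3–B6, B2–B7, B7–B8
Every bag has size at most 5, so the width is 5 − 1 = 4 and tw(G) ≤ 4. On the other hand G contains the 5-clique {2, 5, 7, 8, 9}. A clique must lie in a single bag of any decomposition, so no decomposition can have width below 4. Combining the bounds, tw(G) = 4.

4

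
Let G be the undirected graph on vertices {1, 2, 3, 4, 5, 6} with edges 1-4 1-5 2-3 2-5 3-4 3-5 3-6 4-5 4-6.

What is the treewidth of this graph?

2

A width-2 tree decomposition is:
Bags: B1 = {2, 3, 5}  B2 = {3, 4, 5}  B3 = {3, 4, 6}  B4 = {1, 4, 5}
Tree: B1–B2, B2–B3, B2–B4
Each bag holds 3 vertices, so the decomposition has width 2, which upper-bounds the treewidth. For the lower bound, the 3 vertices {1, 4, 5} are pairwise adjacent, and any tree decomposition puts a clique entirely inside one bag — forcing width ≥ 2. Therefore the treewidth is 2.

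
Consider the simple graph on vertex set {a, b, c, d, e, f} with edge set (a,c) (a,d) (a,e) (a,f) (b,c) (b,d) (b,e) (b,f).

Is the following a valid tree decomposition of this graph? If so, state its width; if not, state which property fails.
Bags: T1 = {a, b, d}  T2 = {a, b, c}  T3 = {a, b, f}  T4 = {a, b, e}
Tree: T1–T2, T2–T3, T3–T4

Yes; width 2.

Vertex coverage: the bags together contain {a, b, c, d, e, f}, the full vertex set. Edge coverage: each edge of G has both endpoints in at least one bag. Running intersection: for every vertex, the bags containing it form a connected subtree. All three properties hold, so this is a valid tree decomposition of width max|bag| − 1 = 2, and hence tw(G) ≤ 2.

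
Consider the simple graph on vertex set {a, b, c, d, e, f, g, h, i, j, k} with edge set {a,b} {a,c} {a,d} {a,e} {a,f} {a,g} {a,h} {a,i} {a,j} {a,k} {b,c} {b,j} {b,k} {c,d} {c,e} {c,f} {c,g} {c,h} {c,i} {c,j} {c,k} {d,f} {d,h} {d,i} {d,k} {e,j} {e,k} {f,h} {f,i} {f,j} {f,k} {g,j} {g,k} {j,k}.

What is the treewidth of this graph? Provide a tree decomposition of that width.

Treewidth 4.
One such decomposition:
Bags: B1 = {a, c, d, f, k}  B2 = {a, c, f, j, k}  B3 = {a, c, d, f, i}  B4 = {a, b, c, j, k}  B5 = {a, c, g, j, k}  B6 = {a, c, e, j, k}  B7 = {a, c, d, f, h}
Tree: B1–B2, B1–B3, B2–B4, B2–B5, B2–B6, B1–B7

The largest bag has 5 vertices, giving width 4; this decomposition certifies tw(G) ≤ 4. On the other hand G contains the 5-clique {a, c, d, f, h}. A clique must lie in a single bag of any decomposition, so no decomposition can have width below 4. The upper and lower bounds meet at 4, so that is the treewidth.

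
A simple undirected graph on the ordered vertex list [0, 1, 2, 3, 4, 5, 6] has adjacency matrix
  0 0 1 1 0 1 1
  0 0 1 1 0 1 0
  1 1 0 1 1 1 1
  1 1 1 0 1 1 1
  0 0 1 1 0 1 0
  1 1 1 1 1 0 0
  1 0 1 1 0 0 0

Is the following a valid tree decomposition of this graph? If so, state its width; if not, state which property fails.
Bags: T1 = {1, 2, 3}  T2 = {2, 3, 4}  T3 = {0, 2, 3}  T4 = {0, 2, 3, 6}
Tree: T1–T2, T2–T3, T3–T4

A tree decomposition must satisfy three properties: every vertex lies in some bag; for every edge, both endpoints lie together in some bag; and for every vertex, the bags containing it form a connected subtree. Here vertex 5 appears in no bag, so the decomposition is invalid.

No — vertex 5 appears in no bag.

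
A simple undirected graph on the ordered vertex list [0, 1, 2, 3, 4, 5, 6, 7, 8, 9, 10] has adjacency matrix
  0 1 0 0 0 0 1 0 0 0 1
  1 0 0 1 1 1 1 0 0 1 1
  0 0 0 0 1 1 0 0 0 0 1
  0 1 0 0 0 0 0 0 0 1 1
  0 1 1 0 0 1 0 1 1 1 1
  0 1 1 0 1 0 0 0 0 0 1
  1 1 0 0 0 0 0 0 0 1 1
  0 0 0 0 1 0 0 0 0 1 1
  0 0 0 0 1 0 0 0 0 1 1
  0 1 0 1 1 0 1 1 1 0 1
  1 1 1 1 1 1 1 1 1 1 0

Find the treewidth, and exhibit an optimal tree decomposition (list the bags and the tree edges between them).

Treewidth 3.
Bags: B1 = {1, 4, 9, 10}  B2 = {1, 6, 9, 10}  B3 = {1, 4, 5, 10}  B4 = {2, 4, 5, 10}  B5 = {1, 3, 9, 10}  B6 = {4, 8, 9, 10}  B7 = {0, 1, 6, 10}  B8 = {4, 7, 9, 10}
Tree: B1–B2, B1–B3, B3–B4, B2–B5, B1–B6, B2–B7, B6–B8

Every bag has size at most 4, so the width is 4 − 1 = 3 and tw(G) ≤ 3. On the other hand G contains the 4-clique {4, 8, 9, 10}. A clique must lie in a single bag of any decomposition, so no decomposition can have width below 3. Combining the bounds, tw(G) = 3.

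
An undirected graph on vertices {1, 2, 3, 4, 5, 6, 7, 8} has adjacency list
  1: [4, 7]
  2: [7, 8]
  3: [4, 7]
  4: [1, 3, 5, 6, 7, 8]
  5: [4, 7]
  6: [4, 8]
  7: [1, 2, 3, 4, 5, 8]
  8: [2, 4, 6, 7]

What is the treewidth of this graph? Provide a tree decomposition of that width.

Each bag holds 3 vertices, so the decomposition has width 2, which upper-bounds the treewidth. Conversely, {2, 7, 8} is a clique of size 3, and the vertices of any clique must share a bag in every tree decomposition; so some bag has ≥ 3 vertices and tw(G) ≥ 2. The upper and lower bounds meet at 2, so that is the treewidth.

Treewidth 2.
One optimal decomposition is:
Bags: B1 = {4, 7, 8}  B2 = {4, 6, 8}  B3 = {4, 5, 7}  B4 = {2, 7, 8}  B5 = {1, 4, 7}  B6 = {3, 4, 7}
Tree: B1–B2, B1–B3, B1–B4, B3–B5, B3–B6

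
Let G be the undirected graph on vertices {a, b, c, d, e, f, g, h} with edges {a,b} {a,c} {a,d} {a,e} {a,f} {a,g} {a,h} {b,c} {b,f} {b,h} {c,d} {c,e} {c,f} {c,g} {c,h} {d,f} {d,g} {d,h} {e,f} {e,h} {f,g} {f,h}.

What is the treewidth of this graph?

4

A width-4 tree decomposition is:
Bags: B1 = {a, c, e, f, h}  B2 = {a, c, d, f, h}  B3 = {a, c, d, f, g}  B4 = {a, b, c, f, h}
Tree: B1–B2, B2–B3, B2–B4
The largest bag has 5 vertices, giving width 4; this decomposition certifies tw(G) ≤ 4. Conversely, {a, c, d, f, g} is a clique of size 5, and the vertices of any clique must share a bag in every tree decomposition; so some bag has ≥ 5 vertices and tw(G) ≥ 4. Combining the bounds, tw(G) = 4.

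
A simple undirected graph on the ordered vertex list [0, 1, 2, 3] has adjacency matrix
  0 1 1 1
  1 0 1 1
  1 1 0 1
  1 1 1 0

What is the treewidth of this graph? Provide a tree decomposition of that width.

With just one bag of size 4, the width is 4 − 1 = 3, so tw(G) ≤ 3. For the lower bound, the 4 vertices {0, 1, 2, 3} are pairwise adjacent, and any tree decomposition puts a clique entirely inside one bag — forcing width ≥ 3. Therefore the treewidth is 3.

Treewidth 3.
One such decomposition:
Bags: B1 = {0, 1, 2, 3}
Tree: (single bag)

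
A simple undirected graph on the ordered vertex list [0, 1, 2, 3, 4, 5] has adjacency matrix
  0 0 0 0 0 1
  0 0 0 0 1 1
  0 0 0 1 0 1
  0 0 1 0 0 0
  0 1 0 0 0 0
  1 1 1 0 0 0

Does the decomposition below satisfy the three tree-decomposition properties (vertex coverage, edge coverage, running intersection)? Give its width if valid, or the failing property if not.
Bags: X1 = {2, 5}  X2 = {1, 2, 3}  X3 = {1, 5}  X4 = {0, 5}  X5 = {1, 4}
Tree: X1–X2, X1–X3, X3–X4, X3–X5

No — bags containing vertex 1 are not connected in the tree.

A tree decomposition must satisfy three properties: every vertex lies in some bag; for every edge, both endpoints lie together in some bag; and for every vertex, the bags containing it form a connected subtree. Here bags containing vertex 1 are not connected in the tree, so the decomposition is invalid.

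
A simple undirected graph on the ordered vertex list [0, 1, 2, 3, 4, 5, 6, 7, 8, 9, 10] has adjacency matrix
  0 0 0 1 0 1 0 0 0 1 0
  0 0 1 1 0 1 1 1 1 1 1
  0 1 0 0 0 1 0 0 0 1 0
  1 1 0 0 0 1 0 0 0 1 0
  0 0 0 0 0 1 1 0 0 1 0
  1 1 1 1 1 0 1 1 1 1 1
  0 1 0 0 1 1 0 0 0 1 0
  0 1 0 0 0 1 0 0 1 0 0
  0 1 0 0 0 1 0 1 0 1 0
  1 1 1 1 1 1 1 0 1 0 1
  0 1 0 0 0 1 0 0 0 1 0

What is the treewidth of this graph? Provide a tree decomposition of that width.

Every bag has size at most 4, so the width is 4 − 1 = 3 and tw(G) ≤ 3. Conversely, {0, 3, 5, 9} is a clique of size 4, and the vertices of any clique must share a bag in every tree decomposition; so some bag has ≥ 4 vertices and tw(G) ≥ 3. The upper and lower bounds meet at 3, so that is the treewidth.

Treewidth 3.
One optimal decomposition is:
Bags: B1 = {1, 5, 6, 9}  B2 = {1, 3, 5, 9}  B3 = {1, 5, 8, 9}  B4 = {1, 2, 5, 9}  B5 = {4, 5, 6, 9}  B6 = {0, 3, 5, 9}  B7 = {1, 5, 9, 10}  B8 = {1, 5, 7, 8}
Tree: B1–B2, B2–B3, B1–B4, B1–B5, B2–B6, B1–B7, B3–B8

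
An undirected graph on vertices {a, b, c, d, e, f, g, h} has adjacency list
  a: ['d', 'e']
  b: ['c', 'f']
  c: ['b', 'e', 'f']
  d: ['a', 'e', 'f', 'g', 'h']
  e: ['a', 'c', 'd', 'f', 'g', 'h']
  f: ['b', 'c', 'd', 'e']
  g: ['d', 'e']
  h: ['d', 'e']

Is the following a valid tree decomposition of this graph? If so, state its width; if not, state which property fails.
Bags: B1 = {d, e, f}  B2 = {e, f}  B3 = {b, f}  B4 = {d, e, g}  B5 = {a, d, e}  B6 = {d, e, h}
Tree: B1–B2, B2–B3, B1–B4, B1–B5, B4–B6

A tree decomposition must satisfy three properties: every vertex lies in some bag; for every edge, both endpoints lie together in some bag; and for every vertex, the bags containing it form a connected subtree. Here vertex c appears in no bag, so the decomposition is invalid.

No — vertex c appears in no bag.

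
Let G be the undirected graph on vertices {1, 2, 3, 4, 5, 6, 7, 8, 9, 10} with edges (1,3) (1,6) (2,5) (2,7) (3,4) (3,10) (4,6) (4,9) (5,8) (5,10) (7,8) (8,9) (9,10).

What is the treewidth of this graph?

A width-2 tree decomposition is:
Bags: B1 = {2, 7, 8}  B2 = {2, 5, 8}  B3 = {5, 8, 9}  B4 = {5, 9, 10}  B5 = {4, 9, 10}  B6 = {3, 4, 10}  B7 = {3, 4, 6}  B8 = {1, 3, 6}
Tree: B1–B2, B2–B3, B3–B4, B4–B5, B5–B6, B6–B7, B7–B8
Each bag holds 3 vertices, so the decomposition has width 2, which upper-bounds the treewidth. Since 7–2–5–8–7 is a cycle in G, G is not acyclic. Forests are exactly the graphs of treewidth ≤ 1, so tw(G) ≥ 2. Hence tw(G) = 2 exactly.

2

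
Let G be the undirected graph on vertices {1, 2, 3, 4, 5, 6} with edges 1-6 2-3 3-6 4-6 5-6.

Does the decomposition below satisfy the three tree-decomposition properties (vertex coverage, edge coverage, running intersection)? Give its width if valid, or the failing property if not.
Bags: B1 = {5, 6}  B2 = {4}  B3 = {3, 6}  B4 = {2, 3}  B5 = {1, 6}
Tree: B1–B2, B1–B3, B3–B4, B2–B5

A tree decomposition must satisfy three properties: every vertex lies in some bag; for every edge, both endpoints lie together in some bag; and for every vertex, the bags containing it form a connected subtree. Here edge (6,4) lies in no bag, so the decomposition is invalid.

No — edge (6,4) lies in no bag.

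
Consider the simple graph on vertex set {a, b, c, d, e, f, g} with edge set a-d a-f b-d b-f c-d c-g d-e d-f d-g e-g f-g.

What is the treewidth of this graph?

A width-2 tree decomposition is:
Bags: B1 = {d, f, g}  B2 = {c, d, g}  B3 = {a, d, f}  B4 = {b, d, f}  B5 = {d, e, g}
Tree: B1–B2, B1–B3, B3–B4, B2–B5
Each bag holds 3 vertices, so the decomposition has width 2, which upper-bounds the treewidth. For the lower bound, the 3 vertices {d, e, g} are pairwise adjacent, and any tree decomposition puts a clique entirely inside one bag — forcing width ≥ 2. Combining the bounds, tw(G) = 2.

2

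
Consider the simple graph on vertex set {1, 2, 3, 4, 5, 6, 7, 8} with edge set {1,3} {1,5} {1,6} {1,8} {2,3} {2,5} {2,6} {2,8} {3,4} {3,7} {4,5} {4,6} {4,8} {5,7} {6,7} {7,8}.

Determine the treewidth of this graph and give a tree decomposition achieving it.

Treewidth 4.
One optimal decomposition is:
Bags: B1 = {1, 3, 5, 6, 8}  B2 = {3, 5, 6, 7, 8}  B3 = {3, 4, 5, 6, 8}  B4 = {2, 3, 5, 6, 8}
Tree: B1–B2, B2–B3, B3–B4

Every bag has size at most 5, so the width is 5 − 1 = 4 and tw(G) ≤ 4. For the lower bound: the 5 vertex sets {1,3}, {5,7}, {4,8}, {6}, {2} are disjoint, each induces a connected subgraph, and every pair is joined by at least one edge of G. Contracting each set to a single vertex therefore yields K_{5} as a minor, and since treewidth is minor-monotone, tw(G) ≥ tw(K_{5}) = 4. Therefore the treewidth is 4.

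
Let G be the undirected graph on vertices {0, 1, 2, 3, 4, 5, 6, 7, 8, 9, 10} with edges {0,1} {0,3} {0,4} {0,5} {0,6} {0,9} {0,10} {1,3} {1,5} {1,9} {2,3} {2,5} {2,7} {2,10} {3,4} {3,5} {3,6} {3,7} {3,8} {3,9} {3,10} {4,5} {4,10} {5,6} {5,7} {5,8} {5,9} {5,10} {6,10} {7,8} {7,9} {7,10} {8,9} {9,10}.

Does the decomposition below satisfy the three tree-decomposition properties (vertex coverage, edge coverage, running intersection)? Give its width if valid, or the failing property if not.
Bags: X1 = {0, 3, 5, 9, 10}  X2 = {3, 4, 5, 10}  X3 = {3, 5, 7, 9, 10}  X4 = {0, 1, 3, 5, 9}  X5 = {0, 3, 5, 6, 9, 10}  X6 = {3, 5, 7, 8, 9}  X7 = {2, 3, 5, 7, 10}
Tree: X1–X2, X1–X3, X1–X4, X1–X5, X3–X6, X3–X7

A tree decomposition must satisfy three properties: every vertex lies in some bag; for every edge, both endpoints lie together in some bag; and for every vertex, the bags containing it form a connected subtree. Here edge (0,4) lies in no bag, so the decomposition is invalid.

No — edge (0,4) lies in no bag.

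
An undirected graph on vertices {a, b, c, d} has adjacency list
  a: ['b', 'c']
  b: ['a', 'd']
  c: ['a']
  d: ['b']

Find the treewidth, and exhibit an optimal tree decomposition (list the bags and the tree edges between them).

Treewidth 1.
Bags: B1 = {b, d}  B2 = {a, b}  B3 = {a, c}
Tree: B1–B2, B2–B3

The largest bag has 2 vertices, giving width 1; this decomposition certifies tw(G) ≤ 1. Any graph with an edge has treewidth ≥ 1, and G has the edge d–b. Therefore the treewidth is 1.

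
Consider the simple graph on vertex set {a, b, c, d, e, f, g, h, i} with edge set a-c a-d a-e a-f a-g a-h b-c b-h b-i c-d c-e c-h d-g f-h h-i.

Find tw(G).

A width-2 tree decomposition is:
Bags: B1 = {a, c, h}  B2 = {a, c, d}  B3 = {a, c, e}  B4 = {a, f, h}  B5 = {a, d, g}  B6 = {b, c, h}  B7 = {b, h, i}
Tree: B1–B2, B1–B3, B1–B4, B2–B5, B1–B6, B6–B7
Every bag has size at most 3, so the width is 3 − 1 = 2 and tw(G) ≤ 2. Conversely, {a, d, g} is a clique of size 3, and the vertices of any clique must share a bag in every tree decomposition; so some bag has ≥ 3 vertices and tw(G) ≥ 2. Combining the bounds, tw(G) = 2.

2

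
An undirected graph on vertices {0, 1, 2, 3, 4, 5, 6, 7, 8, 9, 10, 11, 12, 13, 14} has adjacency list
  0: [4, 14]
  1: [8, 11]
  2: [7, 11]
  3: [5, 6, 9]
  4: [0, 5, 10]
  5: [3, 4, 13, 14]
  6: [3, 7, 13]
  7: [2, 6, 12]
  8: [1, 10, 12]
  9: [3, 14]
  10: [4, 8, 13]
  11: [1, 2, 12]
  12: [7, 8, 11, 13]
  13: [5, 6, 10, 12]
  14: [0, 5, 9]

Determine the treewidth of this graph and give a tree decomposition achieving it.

The largest bag has 4 vertices, giving width 3; this decomposition certifies tw(G) ≤ 3. For the lower bound: the 4 vertex sets {0,9,14}, {3}, {5}, {4,6,10,13} are disjoint, each induces a connected subgraph, and every pair is joined by at least one edge of G. Contracting each set to a single vertex therefore yields K_{4} as a minor, and since treewidth is minor-monotone, tw(G) ≥ tw(K_{4}) = 3. The upper and lower bounds meet at 3, so that is the treewidth.

Treewidth 3.
One such decomposition:
Bags: B1 = {0, 3, 9, 14}  B2 = {0, 3, 5, 14}  B3 = {0, 3, 4, 5}  B4 = {3, 4, 5, 6}  B5 = {4, 5, 6, 13}  B6 = {4, 6, 10, 13}  B7 = {6, 7, 10, 13}  B8 = {7, 10, 12, 13}  B9 = {7, 8, 10, 12}  B10 = {2, 7, 8, 12}  B11 = {2, 8, 11, 12}  B12 = {1, 2, 8, 11}
Tree: B1–B2, B2–B3, B3–B4, B4–B5, B5–B6, B6–B7, B7–B8, B8–B9, B9–B10, B10–B11, B11–B12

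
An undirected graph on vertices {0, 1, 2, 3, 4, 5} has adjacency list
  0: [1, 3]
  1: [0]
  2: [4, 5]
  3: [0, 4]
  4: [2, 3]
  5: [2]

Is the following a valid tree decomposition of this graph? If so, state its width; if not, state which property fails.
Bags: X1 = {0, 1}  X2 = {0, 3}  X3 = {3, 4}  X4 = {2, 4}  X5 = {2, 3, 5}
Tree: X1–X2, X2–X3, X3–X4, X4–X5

No — bags containing vertex 3 are not connected in the tree.

A tree decomposition must satisfy three properties: every vertex lies in some bag; for every edge, both endpoints lie together in some bag; and for every vertex, the bags containing it form a connected subtree. Here bags containing vertex 3 are not connected in the tree, so the decomposition is invalid.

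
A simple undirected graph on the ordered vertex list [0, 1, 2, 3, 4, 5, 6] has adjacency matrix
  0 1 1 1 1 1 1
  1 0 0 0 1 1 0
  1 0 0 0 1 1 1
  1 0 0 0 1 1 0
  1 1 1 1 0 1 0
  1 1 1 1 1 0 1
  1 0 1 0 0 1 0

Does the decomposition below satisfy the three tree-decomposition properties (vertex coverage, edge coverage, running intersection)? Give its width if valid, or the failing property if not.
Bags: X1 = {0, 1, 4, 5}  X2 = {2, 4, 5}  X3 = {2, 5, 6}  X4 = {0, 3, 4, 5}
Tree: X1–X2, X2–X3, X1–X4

A tree decomposition must satisfy three properties: every vertex lies in some bag; for every edge, both endpoints lie together in some bag; and for every vertex, the bags containing it form a connected subtree. Here edge (0,2) lies in no bag, so the decomposition is invalid.

No — edge (0,2) lies in no bag.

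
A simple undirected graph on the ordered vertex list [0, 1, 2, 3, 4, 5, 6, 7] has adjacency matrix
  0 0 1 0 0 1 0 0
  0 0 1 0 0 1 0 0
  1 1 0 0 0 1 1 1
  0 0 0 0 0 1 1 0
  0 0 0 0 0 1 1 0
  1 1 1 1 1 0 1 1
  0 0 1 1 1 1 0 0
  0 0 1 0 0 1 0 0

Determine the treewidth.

2

A width-2 tree decomposition is:
Bags: B1 = {2, 5, 6}  B2 = {2, 5, 7}  B3 = {1, 2, 5}  B4 = {3, 5, 6}  B5 = {0, 2, 5}  B6 = {4, 5, 6}
Tree: B1–B2, B1–B3, B1–B4, B1–B5, B4–B6
The largest bag has 3 vertices, giving width 2; this decomposition certifies tw(G) ≤ 2. For the lower bound, the 3 vertices {0, 2, 5} are pairwise adjacent, and any tree decomposition puts a clique entirely inside one bag — forcing width ≥ 2. Hence tw(G) = 2 exactly.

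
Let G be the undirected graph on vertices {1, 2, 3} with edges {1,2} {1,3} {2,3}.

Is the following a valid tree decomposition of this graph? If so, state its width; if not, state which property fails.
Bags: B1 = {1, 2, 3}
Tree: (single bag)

Every vertex of G appears in some bag (union = {1, 2, 3}); every edge is covered by a bag; and for each vertex v the set of bags containing v is connected in the bag tree. The decomposition is therefore valid. The largest bag has 3 vertices, so the width is 2.

Yes; width 2.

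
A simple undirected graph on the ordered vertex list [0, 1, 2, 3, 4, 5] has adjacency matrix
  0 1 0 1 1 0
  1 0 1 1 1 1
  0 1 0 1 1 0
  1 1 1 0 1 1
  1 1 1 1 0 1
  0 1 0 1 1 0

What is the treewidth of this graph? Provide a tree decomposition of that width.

Every bag has size at most 4, so the width is 4 − 1 = 3 and tw(G) ≤ 3. On the other hand G contains the 4-clique {0, 1, 3, 4}. A clique must lie in a single bag of any decomposition, so no decomposition can have width below 3. The upper and lower bounds meet at 3, so that is the treewidth.

Treewidth 3.
One optimal decomposition is:
Bags: B1 = {1, 2, 3, 4}  B2 = {0, 1, 3, 4}  B3 = {1, 3, 4, 5}
Tree: B1–B2, B1–B3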